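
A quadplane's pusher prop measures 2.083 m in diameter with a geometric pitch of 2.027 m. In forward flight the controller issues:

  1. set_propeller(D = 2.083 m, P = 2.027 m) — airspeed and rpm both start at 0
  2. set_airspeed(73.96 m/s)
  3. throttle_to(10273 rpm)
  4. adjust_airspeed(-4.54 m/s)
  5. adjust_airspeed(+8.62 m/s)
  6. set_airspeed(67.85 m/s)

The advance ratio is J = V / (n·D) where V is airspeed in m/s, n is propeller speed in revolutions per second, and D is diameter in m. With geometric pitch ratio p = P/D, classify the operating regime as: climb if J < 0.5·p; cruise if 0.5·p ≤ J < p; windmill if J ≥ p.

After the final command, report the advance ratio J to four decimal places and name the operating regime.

set_propeller: D = 2.083 m, P = 2.027 m (p = P/D = 0.973116); state ← (V=0, rpm=0)
set_airspeed(73.96): V ← 73.96 m/s
throttle_to(10273): rpm ← 10273
adjust_airspeed(-4.54): V ← 73.96 -4.54 = 69.42 m/s
adjust_airspeed(+8.62): V ← 69.42 +8.62 = 78.04 m/s
set_airspeed(67.85): V ← 67.85 m/s
final state: V = 67.85 m/s, rpm = 10273 → n = rpm/60 = 171.216667 rev/s
J = V / (n·D) = 67.85 / (171.216667 × 2.083) = 0.190246
regime bands: climb J<0.4866 | cruise [0.4866, 0.9731) | windmill J≥0.9731
J = 0.1902 → climb

J = 0.1902, regime = climb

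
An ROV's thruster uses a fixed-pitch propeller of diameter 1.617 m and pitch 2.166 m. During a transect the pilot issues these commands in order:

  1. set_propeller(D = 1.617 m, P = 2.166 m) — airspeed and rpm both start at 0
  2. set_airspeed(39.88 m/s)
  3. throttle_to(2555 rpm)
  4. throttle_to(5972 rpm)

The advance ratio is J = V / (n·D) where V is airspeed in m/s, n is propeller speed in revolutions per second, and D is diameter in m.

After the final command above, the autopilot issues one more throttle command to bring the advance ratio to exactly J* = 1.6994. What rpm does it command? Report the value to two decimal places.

set_propeller: D = 1.617 m, P = 2.166 m (p = P/D = 1.339518); state ← (V=0, rpm=0)
set_airspeed(39.88): V ← 39.88 m/s
throttle_to(2555): rpm ← 2555
throttle_to(5972): rpm ← 5972
final state: V = 39.88 m/s, rpm = 5972 → n = rpm/60 = 99.533333 rev/s
target J* = 1.6994; solve J* = V/(n·D) for n: n = V/(J*·D) = 39.88/(1.6994 × 1.617) = 14.512743 rev/s
rpm = 60·n = 870.764603

rpm = 870.76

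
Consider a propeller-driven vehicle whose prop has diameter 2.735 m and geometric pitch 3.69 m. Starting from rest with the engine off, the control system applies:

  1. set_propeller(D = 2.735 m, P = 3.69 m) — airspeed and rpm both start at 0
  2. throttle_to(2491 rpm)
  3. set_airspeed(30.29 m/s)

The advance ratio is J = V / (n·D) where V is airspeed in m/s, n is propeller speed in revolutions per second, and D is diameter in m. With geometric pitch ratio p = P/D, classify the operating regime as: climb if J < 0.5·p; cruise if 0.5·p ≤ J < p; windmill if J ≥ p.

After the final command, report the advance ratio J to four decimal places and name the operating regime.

J = 0.2668, regime = climb

set_propeller: D = 2.735 m, P = 3.69 m (p = P/D = 1.349177); state ← (V=0, rpm=0)
throttle_to(2491): rpm ← 2491
set_airspeed(30.29): V ← 30.29 m/s
final state: V = 30.29 m/s, rpm = 2491 → n = rpm/60 = 41.516667 rev/s
J = V / (n·D) = 30.29 / (41.516667 × 2.735) = 0.266759
regime bands: climb J<0.6746 | cruise [0.6746, 1.3492) | windmill J≥1.3492
J = 0.2668 → climb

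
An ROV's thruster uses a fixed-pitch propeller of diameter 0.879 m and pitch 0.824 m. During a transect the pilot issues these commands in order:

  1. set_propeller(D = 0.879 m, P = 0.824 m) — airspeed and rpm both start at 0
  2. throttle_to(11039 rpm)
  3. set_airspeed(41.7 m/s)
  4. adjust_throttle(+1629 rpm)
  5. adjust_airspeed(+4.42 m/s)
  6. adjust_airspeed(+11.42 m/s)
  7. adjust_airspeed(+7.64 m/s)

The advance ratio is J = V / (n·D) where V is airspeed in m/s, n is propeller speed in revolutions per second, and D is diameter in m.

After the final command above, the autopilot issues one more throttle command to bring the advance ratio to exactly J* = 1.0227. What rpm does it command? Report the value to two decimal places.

rpm = 4350.39

set_propeller: D = 0.879 m, P = 0.824 m (p = P/D = 0.937429); state ← (V=0, rpm=0)
throttle_to(11039): rpm ← 11039
set_airspeed(41.7): V ← 41.7 m/s
adjust_throttle(+1629): rpm ← 11039 +1629 = 12668
adjust_airspeed(+4.42): V ← 41.7 +4.42 = 46.12 m/s
adjust_airspeed(+11.42): V ← 46.12 +11.42 = 57.54 m/s
adjust_airspeed(+7.64): V ← 57.54 +7.64 = 65.18 m/s
final state: V = 65.18 m/s, rpm = 12668 → n = rpm/60 = 211.133333 rev/s
target J* = 1.0227; solve J* = V/(n·D) for n: n = V/(J*·D) = 65.18/(1.0227 × 0.879) = 72.506547 rev/s
rpm = 60·n = 4350.392840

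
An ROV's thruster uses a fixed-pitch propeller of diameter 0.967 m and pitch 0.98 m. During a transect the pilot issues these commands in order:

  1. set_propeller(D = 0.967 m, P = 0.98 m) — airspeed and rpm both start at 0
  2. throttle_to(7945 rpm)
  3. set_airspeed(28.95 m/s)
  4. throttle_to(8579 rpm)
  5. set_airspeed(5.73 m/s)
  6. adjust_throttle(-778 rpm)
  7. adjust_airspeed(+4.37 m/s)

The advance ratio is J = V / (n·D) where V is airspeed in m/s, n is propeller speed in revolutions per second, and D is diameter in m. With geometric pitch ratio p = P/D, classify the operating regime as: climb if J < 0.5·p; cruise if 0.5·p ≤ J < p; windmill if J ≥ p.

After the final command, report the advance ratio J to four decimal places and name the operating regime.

J = 0.0803, regime = climb

set_propeller: D = 0.967 m, P = 0.98 m (p = P/D = 1.013444); state ← (V=0, rpm=0)
throttle_to(7945): rpm ← 7945
set_airspeed(28.95): V ← 28.95 m/s
throttle_to(8579): rpm ← 8579
set_airspeed(5.73): V ← 5.73 m/s
adjust_throttle(-778): rpm ← 8579 -778 = 7801
adjust_airspeed(+4.37): V ← 5.73 +4.37 = 10.1 m/s
final state: V = 10.1 m/s, rpm = 7801 → n = rpm/60 = 130.016667 rev/s
J = V / (n·D) = 10.1 / (130.016667 × 0.967) = 0.080333
regime bands: climb J<0.5067 | cruise [0.5067, 1.0134) | windmill J≥1.0134
J = 0.0803 → climb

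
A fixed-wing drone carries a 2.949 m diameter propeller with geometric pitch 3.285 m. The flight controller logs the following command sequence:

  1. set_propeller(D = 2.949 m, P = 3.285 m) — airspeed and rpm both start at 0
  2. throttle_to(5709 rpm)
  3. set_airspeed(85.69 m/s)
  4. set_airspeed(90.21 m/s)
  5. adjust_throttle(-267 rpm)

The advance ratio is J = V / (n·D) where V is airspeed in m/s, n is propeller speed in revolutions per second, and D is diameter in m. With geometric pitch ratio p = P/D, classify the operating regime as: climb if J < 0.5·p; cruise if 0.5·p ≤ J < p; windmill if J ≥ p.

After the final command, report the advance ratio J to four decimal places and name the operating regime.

set_propeller: D = 2.949 m, P = 3.285 m (p = P/D = 1.113937); state ← (V=0, rpm=0)
throttle_to(5709): rpm ← 5709
set_airspeed(85.69): V ← 85.69 m/s
set_airspeed(90.21): V ← 90.21 m/s
adjust_throttle(-267): rpm ← 5709 -267 = 5442
final state: V = 90.21 m/s, rpm = 5442 → n = rpm/60 = 90.700000 rev/s
J = V / (n·D) = 90.21 / (90.700000 × 2.949) = 0.337266
regime bands: climb J<0.5570 | cruise [0.5570, 1.1139) | windmill J≥1.1139
J = 0.3373 → climb

J = 0.3373, regime = climb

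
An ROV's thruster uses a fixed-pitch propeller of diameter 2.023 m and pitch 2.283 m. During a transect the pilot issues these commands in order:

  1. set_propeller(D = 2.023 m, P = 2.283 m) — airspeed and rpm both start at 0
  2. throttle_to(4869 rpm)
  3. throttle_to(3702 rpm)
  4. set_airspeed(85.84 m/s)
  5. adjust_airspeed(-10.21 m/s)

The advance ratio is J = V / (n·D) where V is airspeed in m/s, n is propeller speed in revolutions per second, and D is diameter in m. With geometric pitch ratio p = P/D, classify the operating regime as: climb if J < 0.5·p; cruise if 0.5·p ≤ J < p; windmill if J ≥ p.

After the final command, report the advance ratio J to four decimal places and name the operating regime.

J = 0.6059, regime = cruise

set_propeller: D = 2.023 m, P = 2.283 m (p = P/D = 1.128522); state ← (V=0, rpm=0)
throttle_to(4869): rpm ← 4869
throttle_to(3702): rpm ← 3702
set_airspeed(85.84): V ← 85.84 m/s
adjust_airspeed(-10.21): V ← 85.84 -10.21 = 75.63 m/s
final state: V = 75.63 m/s, rpm = 3702 → n = rpm/60 = 61.700000 rev/s
J = V / (n·D) = 75.63 / (61.700000 × 2.023) = 0.605917
regime bands: climb J<0.5643 | cruise [0.5643, 1.1285) | windmill J≥1.1285
J = 0.6059 → cruise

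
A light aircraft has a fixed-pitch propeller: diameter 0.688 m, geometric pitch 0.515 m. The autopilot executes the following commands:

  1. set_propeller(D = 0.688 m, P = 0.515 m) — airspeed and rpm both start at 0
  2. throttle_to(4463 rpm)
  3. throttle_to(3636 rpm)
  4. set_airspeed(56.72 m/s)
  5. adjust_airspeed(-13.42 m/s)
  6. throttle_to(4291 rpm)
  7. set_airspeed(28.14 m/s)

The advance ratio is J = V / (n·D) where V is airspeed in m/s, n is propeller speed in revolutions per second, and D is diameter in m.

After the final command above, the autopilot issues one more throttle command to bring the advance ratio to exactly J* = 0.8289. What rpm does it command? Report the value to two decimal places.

rpm = 2960.63

set_propeller: D = 0.688 m, P = 0.515 m (p = P/D = 0.748547); state ← (V=0, rpm=0)
throttle_to(4463): rpm ← 4463
throttle_to(3636): rpm ← 3636
set_airspeed(56.72): V ← 56.72 m/s
adjust_airspeed(-13.42): V ← 56.72 -13.42 = 43.3 m/s
throttle_to(4291): rpm ← 4291
set_airspeed(28.14): V ← 28.14 m/s
final state: V = 28.14 m/s, rpm = 4291 → n = rpm/60 = 71.516667 rev/s
target J* = 0.8289; solve J* = V/(n·D) for n: n = V/(J*·D) = 28.14/(0.8289 × 0.688) = 49.343905 rev/s
rpm = 60·n = 2960.634295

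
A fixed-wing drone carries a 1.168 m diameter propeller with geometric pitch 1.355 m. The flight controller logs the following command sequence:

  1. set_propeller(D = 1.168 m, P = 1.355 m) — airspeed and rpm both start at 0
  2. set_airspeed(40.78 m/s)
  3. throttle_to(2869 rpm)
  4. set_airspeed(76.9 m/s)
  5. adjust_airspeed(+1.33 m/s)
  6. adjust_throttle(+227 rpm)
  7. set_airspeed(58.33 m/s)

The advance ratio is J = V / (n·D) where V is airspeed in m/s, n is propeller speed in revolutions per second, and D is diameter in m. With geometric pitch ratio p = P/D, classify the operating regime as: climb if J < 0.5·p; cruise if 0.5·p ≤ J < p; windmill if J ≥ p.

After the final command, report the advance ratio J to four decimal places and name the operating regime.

J = 0.9678, regime = cruise

set_propeller: D = 1.168 m, P = 1.355 m (p = P/D = 1.160103); state ← (V=0, rpm=0)
set_airspeed(40.78): V ← 40.78 m/s
throttle_to(2869): rpm ← 2869
set_airspeed(76.9): V ← 76.9 m/s
adjust_airspeed(+1.33): V ← 76.9 +1.33 = 78.23 m/s
adjust_throttle(+227): rpm ← 2869 +227 = 3096
set_airspeed(58.33): V ← 58.33 m/s
final state: V = 58.33 m/s, rpm = 3096 → n = rpm/60 = 51.600000 rev/s
J = V / (n·D) = 58.33 / (51.600000 × 1.168) = 0.967831
regime bands: climb J<0.5801 | cruise [0.5801, 1.1601) | windmill J≥1.1601
J = 0.9678 → cruise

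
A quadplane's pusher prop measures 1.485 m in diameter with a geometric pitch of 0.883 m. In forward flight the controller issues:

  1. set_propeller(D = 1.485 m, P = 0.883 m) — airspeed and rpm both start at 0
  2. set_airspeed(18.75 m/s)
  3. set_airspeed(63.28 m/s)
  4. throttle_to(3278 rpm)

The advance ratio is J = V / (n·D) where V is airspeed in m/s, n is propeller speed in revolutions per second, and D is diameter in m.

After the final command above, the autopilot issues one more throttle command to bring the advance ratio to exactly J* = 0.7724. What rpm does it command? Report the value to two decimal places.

set_propeller: D = 1.485 m, P = 0.883 m (p = P/D = 0.594613); state ← (V=0, rpm=0)
set_airspeed(18.75): V ← 18.75 m/s
set_airspeed(63.28): V ← 63.28 m/s
throttle_to(3278): rpm ← 3278
final state: V = 63.28 m/s, rpm = 3278 → n = rpm/60 = 54.633333 rev/s
target J* = 0.7724; solve J* = V/(n·D) for n: n = V/(J*·D) = 63.28/(0.7724 × 1.485) = 55.169335 rev/s
rpm = 60·n = 3310.160120

rpm = 3310.16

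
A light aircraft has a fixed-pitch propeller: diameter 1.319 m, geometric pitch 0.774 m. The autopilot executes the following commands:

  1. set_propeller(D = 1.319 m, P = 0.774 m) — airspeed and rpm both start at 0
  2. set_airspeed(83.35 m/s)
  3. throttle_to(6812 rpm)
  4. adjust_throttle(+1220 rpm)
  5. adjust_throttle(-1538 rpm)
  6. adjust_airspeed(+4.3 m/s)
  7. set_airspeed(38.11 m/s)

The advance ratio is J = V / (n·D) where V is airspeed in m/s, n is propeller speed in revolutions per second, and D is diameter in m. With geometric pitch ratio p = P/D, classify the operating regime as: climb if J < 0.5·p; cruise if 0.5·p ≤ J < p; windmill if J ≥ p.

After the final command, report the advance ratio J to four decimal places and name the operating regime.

J = 0.2670, regime = climb

set_propeller: D = 1.319 m, P = 0.774 m (p = P/D = 0.586808); state ← (V=0, rpm=0)
set_airspeed(83.35): V ← 83.35 m/s
throttle_to(6812): rpm ← 6812
adjust_throttle(+1220): rpm ← 6812 +1220 = 8032
adjust_throttle(-1538): rpm ← 8032 -1538 = 6494
adjust_airspeed(+4.3): V ← 83.35 +4.3 = 87.65 m/s
set_airspeed(38.11): V ← 38.11 m/s
final state: V = 38.11 m/s, rpm = 6494 → n = rpm/60 = 108.233333 rev/s
J = V / (n·D) = 38.11 / (108.233333 × 1.319) = 0.266952
regime bands: climb J<0.2934 | cruise [0.2934, 0.5868) | windmill J≥0.5868
J = 0.2670 → climb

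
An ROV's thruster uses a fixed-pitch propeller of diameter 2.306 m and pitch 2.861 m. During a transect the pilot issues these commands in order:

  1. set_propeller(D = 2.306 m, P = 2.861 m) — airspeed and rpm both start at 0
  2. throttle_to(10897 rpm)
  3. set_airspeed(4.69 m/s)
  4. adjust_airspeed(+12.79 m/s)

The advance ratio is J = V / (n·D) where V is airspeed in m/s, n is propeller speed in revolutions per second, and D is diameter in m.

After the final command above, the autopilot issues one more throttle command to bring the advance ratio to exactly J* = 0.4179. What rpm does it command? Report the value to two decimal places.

rpm = 1088.33

set_propeller: D = 2.306 m, P = 2.861 m (p = P/D = 1.240676); state ← (V=0, rpm=0)
throttle_to(10897): rpm ← 10897
set_airspeed(4.69): V ← 4.69 m/s
adjust_airspeed(+12.79): V ← 4.69 +12.79 = 17.48 m/s
final state: V = 17.48 m/s, rpm = 10897 → n = rpm/60 = 181.616667 rev/s
target J* = 0.4179; solve J* = V/(n·D) for n: n = V/(J*·D) = 17.48/(0.4179 × 2.306) = 18.138850 rev/s
rpm = 60·n = 1088.331012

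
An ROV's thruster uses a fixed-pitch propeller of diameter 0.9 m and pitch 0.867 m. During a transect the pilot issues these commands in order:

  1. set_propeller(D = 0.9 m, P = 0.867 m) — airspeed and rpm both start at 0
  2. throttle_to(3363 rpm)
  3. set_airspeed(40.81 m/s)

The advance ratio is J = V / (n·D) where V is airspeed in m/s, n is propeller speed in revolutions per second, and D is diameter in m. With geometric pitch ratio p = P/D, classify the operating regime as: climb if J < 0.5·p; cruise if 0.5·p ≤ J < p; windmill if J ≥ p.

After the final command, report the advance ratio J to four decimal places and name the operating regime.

set_propeller: D = 0.9 m, P = 0.867 m (p = P/D = 0.963333); state ← (V=0, rpm=0)
throttle_to(3363): rpm ← 3363
set_airspeed(40.81): V ← 40.81 m/s
final state: V = 40.81 m/s, rpm = 3363 → n = rpm/60 = 56.050000 rev/s
J = V / (n·D) = 40.81 / (56.050000 × 0.9) = 0.809000
regime bands: climb J<0.4817 | cruise [0.4817, 0.9633) | windmill J≥0.9633
J = 0.8090 → cruise

J = 0.8090, regime = cruise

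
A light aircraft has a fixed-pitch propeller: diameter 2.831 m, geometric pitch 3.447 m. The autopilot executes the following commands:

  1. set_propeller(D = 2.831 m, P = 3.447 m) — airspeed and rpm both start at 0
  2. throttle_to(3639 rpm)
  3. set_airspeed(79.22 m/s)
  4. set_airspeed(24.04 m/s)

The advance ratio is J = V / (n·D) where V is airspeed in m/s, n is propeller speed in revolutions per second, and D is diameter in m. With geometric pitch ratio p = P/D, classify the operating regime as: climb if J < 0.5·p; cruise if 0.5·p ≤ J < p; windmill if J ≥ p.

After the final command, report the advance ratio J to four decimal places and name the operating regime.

set_propeller: D = 2.831 m, P = 3.447 m (p = P/D = 1.217591); state ← (V=0, rpm=0)
throttle_to(3639): rpm ← 3639
set_airspeed(79.22): V ← 79.22 m/s
set_airspeed(24.04): V ← 24.04 m/s
final state: V = 24.04 m/s, rpm = 3639 → n = rpm/60 = 60.650000 rev/s
J = V / (n·D) = 24.04 / (60.650000 × 2.831) = 0.140012
regime bands: climb J<0.6088 | cruise [0.6088, 1.2176) | windmill J≥1.2176
J = 0.1400 → climb

J = 0.1400, regime = climb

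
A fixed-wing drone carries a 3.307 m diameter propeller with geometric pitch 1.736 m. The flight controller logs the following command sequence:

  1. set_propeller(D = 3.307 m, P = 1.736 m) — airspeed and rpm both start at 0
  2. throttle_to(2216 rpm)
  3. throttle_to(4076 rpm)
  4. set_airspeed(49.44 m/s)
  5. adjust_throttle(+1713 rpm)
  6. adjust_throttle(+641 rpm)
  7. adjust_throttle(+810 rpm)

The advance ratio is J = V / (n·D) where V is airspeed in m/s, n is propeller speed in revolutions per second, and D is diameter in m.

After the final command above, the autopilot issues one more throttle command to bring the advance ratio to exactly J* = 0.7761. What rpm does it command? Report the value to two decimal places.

set_propeller: D = 3.307 m, P = 1.736 m (p = P/D = 0.524947); state ← (V=0, rpm=0)
throttle_to(2216): rpm ← 2216
throttle_to(4076): rpm ← 4076
set_airspeed(49.44): V ← 49.44 m/s
adjust_throttle(+1713): rpm ← 4076 +1713 = 5789
adjust_throttle(+641): rpm ← 5789 +641 = 6430
adjust_throttle(+810): rpm ← 6430 +810 = 7240
final state: V = 49.44 m/s, rpm = 7240 → n = rpm/60 = 120.666667 rev/s
target J* = 0.7761; solve J* = V/(n·D) for n: n = V/(J*·D) = 49.44/(0.7761 × 3.307) = 19.263118 rev/s
rpm = 60·n = 1155.787077

rpm = 1155.79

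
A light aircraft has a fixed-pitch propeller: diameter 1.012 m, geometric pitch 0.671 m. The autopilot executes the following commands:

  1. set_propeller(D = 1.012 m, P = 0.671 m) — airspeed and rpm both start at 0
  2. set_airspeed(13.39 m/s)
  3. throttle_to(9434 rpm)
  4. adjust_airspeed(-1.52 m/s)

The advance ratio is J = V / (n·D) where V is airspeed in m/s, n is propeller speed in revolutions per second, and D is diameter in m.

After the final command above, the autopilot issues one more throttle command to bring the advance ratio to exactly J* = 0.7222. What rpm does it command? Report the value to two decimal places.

rpm = 974.46

set_propeller: D = 1.012 m, P = 0.671 m (p = P/D = 0.663043); state ← (V=0, rpm=0)
set_airspeed(13.39): V ← 13.39 m/s
throttle_to(9434): rpm ← 9434
adjust_airspeed(-1.52): V ← 13.39 -1.52 = 11.87 m/s
final state: V = 11.87 m/s, rpm = 9434 → n = rpm/60 = 157.233333 rev/s
target J* = 0.7222; solve J* = V/(n·D) for n: n = V/(J*·D) = 11.87/(0.7222 × 1.012) = 16.240998 rev/s
rpm = 60·n = 974.459901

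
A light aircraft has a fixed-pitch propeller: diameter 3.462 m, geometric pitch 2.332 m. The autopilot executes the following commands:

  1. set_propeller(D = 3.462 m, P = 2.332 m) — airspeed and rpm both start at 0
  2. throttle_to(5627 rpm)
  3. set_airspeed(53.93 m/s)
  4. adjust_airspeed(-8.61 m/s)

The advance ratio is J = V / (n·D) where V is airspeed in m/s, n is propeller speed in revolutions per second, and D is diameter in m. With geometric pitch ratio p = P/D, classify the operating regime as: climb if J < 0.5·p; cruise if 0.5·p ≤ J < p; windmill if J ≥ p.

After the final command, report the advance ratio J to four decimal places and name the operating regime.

J = 0.1396, regime = climb

set_propeller: D = 3.462 m, P = 2.332 m (p = P/D = 0.673599); state ← (V=0, rpm=0)
throttle_to(5627): rpm ← 5627
set_airspeed(53.93): V ← 53.93 m/s
adjust_airspeed(-8.61): V ← 53.93 -8.61 = 45.32 m/s
final state: V = 45.32 m/s, rpm = 5627 → n = rpm/60 = 93.783333 rev/s
J = V / (n·D) = 45.32 / (93.783333 × 3.462) = 0.139584
regime bands: climb J<0.3368 | cruise [0.3368, 0.6736) | windmill J≥0.6736
J = 0.1396 → climb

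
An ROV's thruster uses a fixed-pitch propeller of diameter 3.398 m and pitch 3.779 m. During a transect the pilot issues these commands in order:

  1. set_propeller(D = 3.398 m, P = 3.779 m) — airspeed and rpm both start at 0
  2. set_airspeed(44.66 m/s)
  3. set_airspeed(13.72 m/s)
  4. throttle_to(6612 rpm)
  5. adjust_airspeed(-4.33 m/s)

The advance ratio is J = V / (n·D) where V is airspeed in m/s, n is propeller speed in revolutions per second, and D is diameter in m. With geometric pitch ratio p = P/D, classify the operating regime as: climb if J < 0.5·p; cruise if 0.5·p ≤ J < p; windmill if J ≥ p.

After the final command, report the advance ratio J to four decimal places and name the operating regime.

set_propeller: D = 3.398 m, P = 3.779 m (p = P/D = 1.112125); state ← (V=0, rpm=0)
set_airspeed(44.66): V ← 44.66 m/s
set_airspeed(13.72): V ← 13.72 m/s
throttle_to(6612): rpm ← 6612
adjust_airspeed(-4.33): V ← 13.72 -4.33 = 9.39 m/s
final state: V = 9.39 m/s, rpm = 6612 → n = rpm/60 = 110.200000 rev/s
J = V / (n·D) = 9.39 / (110.200000 × 3.398) = 0.025076
regime bands: climb J<0.5561 | cruise [0.5561, 1.1121) | windmill J≥1.1121
J = 0.0251 → climb

J = 0.0251, regime = climb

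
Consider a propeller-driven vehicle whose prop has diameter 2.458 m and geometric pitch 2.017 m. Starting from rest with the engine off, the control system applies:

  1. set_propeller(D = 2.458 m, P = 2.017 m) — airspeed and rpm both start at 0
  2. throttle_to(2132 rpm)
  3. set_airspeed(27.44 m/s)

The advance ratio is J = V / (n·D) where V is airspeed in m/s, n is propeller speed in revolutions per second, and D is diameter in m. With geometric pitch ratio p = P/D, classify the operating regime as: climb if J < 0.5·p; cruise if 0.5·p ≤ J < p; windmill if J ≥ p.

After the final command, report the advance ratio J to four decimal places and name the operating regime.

set_propeller: D = 2.458 m, P = 2.017 m (p = P/D = 0.820586); state ← (V=0, rpm=0)
throttle_to(2132): rpm ← 2132
set_airspeed(27.44): V ← 27.44 m/s
final state: V = 27.44 m/s, rpm = 2132 → n = rpm/60 = 35.533333 rev/s
J = V / (n·D) = 27.44 / (35.533333 × 2.458) = 0.314171
regime bands: climb J<0.4103 | cruise [0.4103, 0.8206) | windmill J≥0.8206
J = 0.3142 → climb

J = 0.3142, regime = climb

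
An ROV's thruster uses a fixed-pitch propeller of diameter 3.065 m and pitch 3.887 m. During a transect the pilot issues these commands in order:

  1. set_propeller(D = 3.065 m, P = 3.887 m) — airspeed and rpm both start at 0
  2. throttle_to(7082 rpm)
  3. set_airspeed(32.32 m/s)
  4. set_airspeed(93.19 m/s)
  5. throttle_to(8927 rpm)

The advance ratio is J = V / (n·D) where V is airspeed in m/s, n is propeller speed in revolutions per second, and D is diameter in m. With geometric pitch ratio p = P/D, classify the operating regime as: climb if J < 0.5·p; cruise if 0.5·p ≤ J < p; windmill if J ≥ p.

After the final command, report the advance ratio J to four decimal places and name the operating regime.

J = 0.2044, regime = climb

set_propeller: D = 3.065 m, P = 3.887 m (p = P/D = 1.268189); state ← (V=0, rpm=0)
throttle_to(7082): rpm ← 7082
set_airspeed(32.32): V ← 32.32 m/s
set_airspeed(93.19): V ← 93.19 m/s
throttle_to(8927): rpm ← 8927
final state: V = 93.19 m/s, rpm = 8927 → n = rpm/60 = 148.783333 rev/s
J = V / (n·D) = 93.19 / (148.783333 × 3.065) = 0.204355
regime bands: climb J<0.6341 | cruise [0.6341, 1.2682) | windmill J≥1.2682
J = 0.2044 → climb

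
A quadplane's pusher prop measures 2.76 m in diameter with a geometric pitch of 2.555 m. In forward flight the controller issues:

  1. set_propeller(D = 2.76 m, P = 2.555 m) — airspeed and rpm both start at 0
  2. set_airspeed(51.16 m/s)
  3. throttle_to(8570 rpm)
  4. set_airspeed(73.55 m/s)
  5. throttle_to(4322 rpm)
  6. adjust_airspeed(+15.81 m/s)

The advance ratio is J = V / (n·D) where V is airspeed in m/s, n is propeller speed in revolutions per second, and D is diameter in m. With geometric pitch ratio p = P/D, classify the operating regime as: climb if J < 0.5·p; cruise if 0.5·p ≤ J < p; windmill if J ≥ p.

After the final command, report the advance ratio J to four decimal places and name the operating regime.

set_propeller: D = 2.76 m, P = 2.555 m (p = P/D = 0.925725); state ← (V=0, rpm=0)
set_airspeed(51.16): V ← 51.16 m/s
throttle_to(8570): rpm ← 8570
set_airspeed(73.55): V ← 73.55 m/s
throttle_to(4322): rpm ← 4322
adjust_airspeed(+15.81): V ← 73.55 +15.81 = 89.36 m/s
final state: V = 89.36 m/s, rpm = 4322 → n = rpm/60 = 72.033333 rev/s
J = V / (n·D) = 89.36 / (72.033333 × 2.76) = 0.449470
regime bands: climb J<0.4629 | cruise [0.4629, 0.9257) | windmill J≥0.9257
J = 0.4495 → climb

J = 0.4495, regime = climb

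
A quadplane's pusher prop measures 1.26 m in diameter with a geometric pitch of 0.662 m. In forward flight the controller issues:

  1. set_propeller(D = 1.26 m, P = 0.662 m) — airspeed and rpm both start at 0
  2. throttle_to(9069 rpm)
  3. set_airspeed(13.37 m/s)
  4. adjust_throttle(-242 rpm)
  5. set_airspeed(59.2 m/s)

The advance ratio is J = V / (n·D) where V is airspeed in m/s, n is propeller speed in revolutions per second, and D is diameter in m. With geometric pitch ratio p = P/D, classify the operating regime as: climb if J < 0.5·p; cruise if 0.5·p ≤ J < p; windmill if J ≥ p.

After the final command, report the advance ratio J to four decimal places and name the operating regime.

J = 0.3194, regime = cruise

set_propeller: D = 1.26 m, P = 0.662 m (p = P/D = 0.525397); state ← (V=0, rpm=0)
throttle_to(9069): rpm ← 9069
set_airspeed(13.37): V ← 13.37 m/s
adjust_throttle(-242): rpm ← 9069 -242 = 8827
set_airspeed(59.2): V ← 59.2 m/s
final state: V = 59.2 m/s, rpm = 8827 → n = rpm/60 = 147.116667 rev/s
J = V / (n·D) = 59.2 / (147.116667 × 1.26) = 0.319366
regime bands: climb J<0.2627 | cruise [0.2627, 0.5254) | windmill J≥0.5254
J = 0.3194 → cruise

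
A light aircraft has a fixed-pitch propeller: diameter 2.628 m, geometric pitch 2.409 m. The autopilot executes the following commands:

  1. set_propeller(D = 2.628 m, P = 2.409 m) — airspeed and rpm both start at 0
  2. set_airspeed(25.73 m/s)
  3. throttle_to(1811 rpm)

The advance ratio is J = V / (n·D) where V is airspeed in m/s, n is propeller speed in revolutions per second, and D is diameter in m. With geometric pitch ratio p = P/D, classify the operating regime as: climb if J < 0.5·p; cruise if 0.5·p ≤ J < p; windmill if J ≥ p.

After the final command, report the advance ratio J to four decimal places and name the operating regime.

J = 0.3244, regime = climb

set_propeller: D = 2.628 m, P = 2.409 m (p = P/D = 0.916667); state ← (V=0, rpm=0)
set_airspeed(25.73): V ← 25.73 m/s
throttle_to(1811): rpm ← 1811
final state: V = 25.73 m/s, rpm = 1811 → n = rpm/60 = 30.183333 rev/s
J = V / (n·D) = 25.73 / (30.183333 × 2.628) = 0.324375
regime bands: climb J<0.4583 | cruise [0.4583, 0.9167) | windmill J≥0.9167
J = 0.3244 → climb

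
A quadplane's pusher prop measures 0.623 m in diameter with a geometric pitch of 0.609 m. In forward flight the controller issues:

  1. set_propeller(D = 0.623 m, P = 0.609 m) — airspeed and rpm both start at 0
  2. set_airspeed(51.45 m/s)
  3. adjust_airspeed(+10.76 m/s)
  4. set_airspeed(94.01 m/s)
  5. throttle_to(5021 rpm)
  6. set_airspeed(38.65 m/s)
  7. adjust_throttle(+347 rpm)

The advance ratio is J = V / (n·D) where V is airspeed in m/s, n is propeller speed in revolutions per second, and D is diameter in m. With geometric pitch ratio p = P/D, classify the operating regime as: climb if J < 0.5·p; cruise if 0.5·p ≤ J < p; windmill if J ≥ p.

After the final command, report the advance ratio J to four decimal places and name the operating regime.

J = 0.6934, regime = cruise

set_propeller: D = 0.623 m, P = 0.609 m (p = P/D = 0.977528); state ← (V=0, rpm=0)
set_airspeed(51.45): V ← 51.45 m/s
adjust_airspeed(+10.76): V ← 51.45 +10.76 = 62.21 m/s
set_airspeed(94.01): V ← 94.01 m/s
throttle_to(5021): rpm ← 5021
set_airspeed(38.65): V ← 38.65 m/s
adjust_throttle(+347): rpm ← 5021 +347 = 5368
final state: V = 38.65 m/s, rpm = 5368 → n = rpm/60 = 89.466667 rev/s
J = V / (n·D) = 38.65 / (89.466667 × 0.623) = 0.693426
regime bands: climb J<0.4888 | cruise [0.4888, 0.9775) | windmill J≥0.9775
J = 0.6934 → cruise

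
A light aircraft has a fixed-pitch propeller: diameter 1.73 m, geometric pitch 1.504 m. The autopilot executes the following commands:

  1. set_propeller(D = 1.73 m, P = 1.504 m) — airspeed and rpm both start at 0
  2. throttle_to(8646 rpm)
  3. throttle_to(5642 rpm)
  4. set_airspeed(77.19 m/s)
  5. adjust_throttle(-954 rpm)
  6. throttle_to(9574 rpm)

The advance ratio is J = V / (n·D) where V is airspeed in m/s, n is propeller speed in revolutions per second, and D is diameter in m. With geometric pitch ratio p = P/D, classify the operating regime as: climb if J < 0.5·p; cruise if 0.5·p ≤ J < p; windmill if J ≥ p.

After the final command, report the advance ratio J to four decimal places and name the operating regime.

J = 0.2796, regime = climb

set_propeller: D = 1.73 m, P = 1.504 m (p = P/D = 0.869364); state ← (V=0, rpm=0)
throttle_to(8646): rpm ← 8646
throttle_to(5642): rpm ← 5642
set_airspeed(77.19): V ← 77.19 m/s
adjust_throttle(-954): rpm ← 5642 -954 = 4688
throttle_to(9574): rpm ← 9574
final state: V = 77.19 m/s, rpm = 9574 → n = rpm/60 = 159.566667 rev/s
J = V / (n·D) = 77.19 / (159.566667 × 1.73) = 0.279623
regime bands: climb J<0.4347 | cruise [0.4347, 0.8694) | windmill J≥0.8694
J = 0.2796 → climb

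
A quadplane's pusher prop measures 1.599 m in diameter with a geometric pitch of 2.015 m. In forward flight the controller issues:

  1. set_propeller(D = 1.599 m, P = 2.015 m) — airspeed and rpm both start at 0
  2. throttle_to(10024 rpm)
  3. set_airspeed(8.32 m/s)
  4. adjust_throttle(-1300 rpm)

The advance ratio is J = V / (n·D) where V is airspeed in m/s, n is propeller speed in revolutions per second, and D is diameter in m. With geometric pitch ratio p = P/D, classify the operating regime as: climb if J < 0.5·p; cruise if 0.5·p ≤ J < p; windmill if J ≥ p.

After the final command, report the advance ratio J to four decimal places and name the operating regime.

J = 0.0358, regime = climb

set_propeller: D = 1.599 m, P = 2.015 m (p = P/D = 1.260163); state ← (V=0, rpm=0)
throttle_to(10024): rpm ← 10024
set_airspeed(8.32): V ← 8.32 m/s
adjust_throttle(-1300): rpm ← 10024 -1300 = 8724
final state: V = 8.32 m/s, rpm = 8724 → n = rpm/60 = 145.400000 rev/s
J = V / (n·D) = 8.32 / (145.400000 × 1.599) = 0.035786
regime bands: climb J<0.6301 | cruise [0.6301, 1.2602) | windmill J≥1.2602
J = 0.0358 → climb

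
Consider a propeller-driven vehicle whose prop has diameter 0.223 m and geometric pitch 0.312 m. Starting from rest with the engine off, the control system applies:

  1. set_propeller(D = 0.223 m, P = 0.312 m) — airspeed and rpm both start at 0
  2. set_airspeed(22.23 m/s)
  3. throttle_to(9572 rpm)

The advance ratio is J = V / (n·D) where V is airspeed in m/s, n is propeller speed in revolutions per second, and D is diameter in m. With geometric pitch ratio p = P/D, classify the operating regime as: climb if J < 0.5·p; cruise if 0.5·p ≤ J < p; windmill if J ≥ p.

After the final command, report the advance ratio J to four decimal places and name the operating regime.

set_propeller: D = 0.223 m, P = 0.312 m (p = P/D = 1.399103); state ← (V=0, rpm=0)
set_airspeed(22.23): V ← 22.23 m/s
throttle_to(9572): rpm ← 9572
final state: V = 22.23 m/s, rpm = 9572 → n = rpm/60 = 159.533333 rev/s
J = V / (n·D) = 22.23 / (159.533333 × 0.223) = 0.624861
regime bands: climb J<0.6996 | cruise [0.6996, 1.3991) | windmill J≥1.3991
J = 0.6249 → climb

J = 0.6249, regime = climb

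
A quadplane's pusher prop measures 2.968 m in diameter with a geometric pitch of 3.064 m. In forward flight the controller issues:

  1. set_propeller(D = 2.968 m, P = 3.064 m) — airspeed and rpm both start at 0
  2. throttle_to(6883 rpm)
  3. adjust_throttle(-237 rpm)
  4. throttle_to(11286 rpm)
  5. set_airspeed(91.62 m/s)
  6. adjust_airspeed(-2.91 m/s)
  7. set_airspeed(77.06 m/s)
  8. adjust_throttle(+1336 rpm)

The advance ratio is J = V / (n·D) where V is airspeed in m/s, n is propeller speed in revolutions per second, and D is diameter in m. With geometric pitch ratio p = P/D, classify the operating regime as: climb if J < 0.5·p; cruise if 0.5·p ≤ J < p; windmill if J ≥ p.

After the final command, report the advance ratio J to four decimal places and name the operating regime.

J = 0.1234, regime = climb

set_propeller: D = 2.968 m, P = 3.064 m (p = P/D = 1.032345); state ← (V=0, rpm=0)
throttle_to(6883): rpm ← 6883
adjust_throttle(-237): rpm ← 6883 -237 = 6646
throttle_to(11286): rpm ← 11286
set_airspeed(91.62): V ← 91.62 m/s
adjust_airspeed(-2.91): V ← 91.62 -2.91 = 88.71 m/s
set_airspeed(77.06): V ← 77.06 m/s
adjust_throttle(+1336): rpm ← 11286 +1336 = 12622
final state: V = 77.06 m/s, rpm = 12622 → n = rpm/60 = 210.366667 rev/s
J = V / (n·D) = 77.06 / (210.366667 × 2.968) = 0.123421
regime bands: climb J<0.5162 | cruise [0.5162, 1.0323) | windmill J≥1.0323
J = 0.1234 → climb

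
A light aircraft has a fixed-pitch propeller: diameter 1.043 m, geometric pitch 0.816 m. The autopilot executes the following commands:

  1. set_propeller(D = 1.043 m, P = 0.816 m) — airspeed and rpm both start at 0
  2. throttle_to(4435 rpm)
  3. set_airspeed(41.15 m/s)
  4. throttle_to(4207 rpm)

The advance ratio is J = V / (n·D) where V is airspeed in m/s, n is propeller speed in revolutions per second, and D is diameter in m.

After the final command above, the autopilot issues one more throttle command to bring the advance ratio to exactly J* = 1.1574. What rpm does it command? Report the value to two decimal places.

rpm = 2045.28

set_propeller: D = 1.043 m, P = 0.816 m (p = P/D = 0.782359); state ← (V=0, rpm=0)
throttle_to(4435): rpm ← 4435
set_airspeed(41.15): V ← 41.15 m/s
throttle_to(4207): rpm ← 4207
final state: V = 41.15 m/s, rpm = 4207 → n = rpm/60 = 70.116667 rev/s
target J* = 1.1574; solve J* = V/(n·D) for n: n = V/(J*·D) = 41.15/(1.1574 × 1.043) = 34.088042 rev/s
rpm = 60·n = 2045.282505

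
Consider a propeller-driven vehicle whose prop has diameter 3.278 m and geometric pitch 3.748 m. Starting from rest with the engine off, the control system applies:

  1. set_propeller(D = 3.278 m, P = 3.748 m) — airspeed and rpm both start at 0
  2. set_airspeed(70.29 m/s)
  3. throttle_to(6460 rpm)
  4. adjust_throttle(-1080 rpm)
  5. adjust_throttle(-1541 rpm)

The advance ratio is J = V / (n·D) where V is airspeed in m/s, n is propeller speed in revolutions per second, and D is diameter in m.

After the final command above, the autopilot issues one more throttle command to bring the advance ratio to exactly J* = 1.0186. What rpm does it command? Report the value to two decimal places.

set_propeller: D = 3.278 m, P = 3.748 m (p = P/D = 1.143380); state ← (V=0, rpm=0)
set_airspeed(70.29): V ← 70.29 m/s
throttle_to(6460): rpm ← 6460
adjust_throttle(-1080): rpm ← 6460 -1080 = 5380
adjust_throttle(-1541): rpm ← 5380 -1541 = 3839
final state: V = 70.29 m/s, rpm = 3839 → n = rpm/60 = 63.983333 rev/s
target J* = 1.0186; solve J* = V/(n·D) for n: n = V/(J*·D) = 70.29/(1.0186 × 3.278) = 21.051397 rev/s
rpm = 60·n = 1263.083822

rpm = 1263.08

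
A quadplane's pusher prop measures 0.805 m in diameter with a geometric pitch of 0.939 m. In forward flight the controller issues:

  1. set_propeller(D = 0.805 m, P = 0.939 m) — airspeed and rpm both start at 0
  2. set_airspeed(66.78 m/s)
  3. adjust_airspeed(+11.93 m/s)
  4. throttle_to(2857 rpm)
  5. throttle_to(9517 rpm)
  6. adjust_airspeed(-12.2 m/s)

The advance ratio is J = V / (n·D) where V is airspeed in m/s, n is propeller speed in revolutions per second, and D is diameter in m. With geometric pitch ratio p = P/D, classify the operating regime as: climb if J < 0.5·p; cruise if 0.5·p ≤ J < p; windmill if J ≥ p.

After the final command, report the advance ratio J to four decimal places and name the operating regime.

J = 0.5209, regime = climb

set_propeller: D = 0.805 m, P = 0.939 m (p = P/D = 1.166460); state ← (V=0, rpm=0)
set_airspeed(66.78): V ← 66.78 m/s
adjust_airspeed(+11.93): V ← 66.78 +11.93 = 78.71 m/s
throttle_to(2857): rpm ← 2857
throttle_to(9517): rpm ← 9517
adjust_airspeed(-12.2): V ← 78.71 -12.2 = 66.51 m/s
final state: V = 66.51 m/s, rpm = 9517 → n = rpm/60 = 158.616667 rev/s
J = V / (n·D) = 66.51 / (158.616667 × 0.805) = 0.520885
regime bands: climb J<0.5832 | cruise [0.5832, 1.1665) | windmill J≥1.1665
J = 0.5209 → climb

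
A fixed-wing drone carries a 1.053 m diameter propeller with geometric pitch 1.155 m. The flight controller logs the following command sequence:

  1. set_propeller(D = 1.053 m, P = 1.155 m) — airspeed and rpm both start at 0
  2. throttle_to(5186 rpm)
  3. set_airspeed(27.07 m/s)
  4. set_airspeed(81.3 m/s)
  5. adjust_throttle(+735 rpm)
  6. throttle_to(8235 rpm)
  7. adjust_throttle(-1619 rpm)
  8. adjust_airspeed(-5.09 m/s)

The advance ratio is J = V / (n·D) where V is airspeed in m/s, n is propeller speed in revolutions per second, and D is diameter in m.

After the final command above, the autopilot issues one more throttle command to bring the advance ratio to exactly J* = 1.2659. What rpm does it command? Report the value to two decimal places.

set_propeller: D = 1.053 m, P = 1.155 m (p = P/D = 1.096866); state ← (V=0, rpm=0)
throttle_to(5186): rpm ← 5186
set_airspeed(27.07): V ← 27.07 m/s
set_airspeed(81.3): V ← 81.3 m/s
adjust_throttle(+735): rpm ← 5186 +735 = 5921
throttle_to(8235): rpm ← 8235
adjust_throttle(-1619): rpm ← 8235 -1619 = 6616
adjust_airspeed(-5.09): V ← 81.3 -5.09 = 76.21 m/s
final state: V = 76.21 m/s, rpm = 6616 → n = rpm/60 = 110.266667 rev/s
target J* = 1.2659; solve J* = V/(n·D) for n: n = V/(J*·D) = 76.21/(1.2659 × 1.053) = 57.172106 rev/s
rpm = 60·n = 3430.326363

rpm = 3430.33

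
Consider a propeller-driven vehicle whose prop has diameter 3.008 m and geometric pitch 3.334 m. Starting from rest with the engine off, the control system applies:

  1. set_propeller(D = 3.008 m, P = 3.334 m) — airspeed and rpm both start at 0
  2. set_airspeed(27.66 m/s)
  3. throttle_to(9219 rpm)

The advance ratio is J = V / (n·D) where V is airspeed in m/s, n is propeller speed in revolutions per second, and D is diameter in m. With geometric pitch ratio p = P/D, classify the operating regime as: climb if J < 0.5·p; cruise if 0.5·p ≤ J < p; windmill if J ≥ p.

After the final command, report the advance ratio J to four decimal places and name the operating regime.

J = 0.0598, regime = climb

set_propeller: D = 3.008 m, P = 3.334 m (p = P/D = 1.108378); state ← (V=0, rpm=0)
set_airspeed(27.66): V ← 27.66 m/s
throttle_to(9219): rpm ← 9219
final state: V = 27.66 m/s, rpm = 9219 → n = rpm/60 = 153.650000 rev/s
J = V / (n·D) = 27.66 / (153.650000 × 3.008) = 0.059847
regime bands: climb J<0.5542 | cruise [0.5542, 1.1084) | windmill J≥1.1084
J = 0.0598 → climb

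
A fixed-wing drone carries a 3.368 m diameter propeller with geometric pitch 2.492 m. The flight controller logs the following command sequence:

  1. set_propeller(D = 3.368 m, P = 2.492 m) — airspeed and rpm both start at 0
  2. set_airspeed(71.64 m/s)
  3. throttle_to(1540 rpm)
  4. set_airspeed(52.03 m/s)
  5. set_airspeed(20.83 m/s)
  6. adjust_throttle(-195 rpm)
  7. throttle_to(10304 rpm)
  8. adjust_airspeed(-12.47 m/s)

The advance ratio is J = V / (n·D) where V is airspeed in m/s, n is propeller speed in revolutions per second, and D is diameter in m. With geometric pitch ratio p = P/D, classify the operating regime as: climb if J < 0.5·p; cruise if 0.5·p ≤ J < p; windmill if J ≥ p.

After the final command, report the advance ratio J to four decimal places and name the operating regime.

J = 0.0145, regime = climb

set_propeller: D = 3.368 m, P = 2.492 m (p = P/D = 0.739905); state ← (V=0, rpm=0)
set_airspeed(71.64): V ← 71.64 m/s
throttle_to(1540): rpm ← 1540
set_airspeed(52.03): V ← 52.03 m/s
set_airspeed(20.83): V ← 20.83 m/s
adjust_throttle(-195): rpm ← 1540 -195 = 1345
throttle_to(10304): rpm ← 10304
adjust_airspeed(-12.47): V ← 20.83 -12.47 = 8.36 m/s
final state: V = 8.36 m/s, rpm = 10304 → n = rpm/60 = 171.733333 rev/s
J = V / (n·D) = 8.36 / (171.733333 × 3.368) = 0.014454
regime bands: climb J<0.3700 | cruise [0.3700, 0.7399) | windmill J≥0.7399
J = 0.0145 → climb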